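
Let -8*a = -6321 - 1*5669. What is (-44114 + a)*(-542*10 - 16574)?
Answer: 1874559617/2 ≈ 9.3728e+8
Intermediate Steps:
a = 5995/4 (a = -(-6321 - 1*5669)/8 = -(-6321 - 5669)/8 = -⅛*(-11990) = 5995/4 ≈ 1498.8)
(-44114 + a)*(-542*10 - 16574) = (-44114 + 5995/4)*(-542*10 - 16574) = -170461*(-5420 - 16574)/4 = -170461/4*(-21994) = 1874559617/2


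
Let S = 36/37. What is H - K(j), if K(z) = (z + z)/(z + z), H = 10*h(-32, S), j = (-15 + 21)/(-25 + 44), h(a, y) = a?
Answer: -321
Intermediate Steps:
S = 36/37 (S = 36*(1/37) = 36/37 ≈ 0.97297)
j = 6/19 ≈ 0.31579
H = -320 (H = 10*(-32) = -320)
K(z) = 1 (K(z) = (2*z)/((2*z)) = (2*z)*(1/(2*z)) = 1)
H - K(j) = -320 - 1*1 = -320 - 1 = -321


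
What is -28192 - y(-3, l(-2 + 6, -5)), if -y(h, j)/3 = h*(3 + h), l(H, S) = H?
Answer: -28192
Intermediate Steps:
y(h, j) = -3*h*(3 + h)
-28192 - y(-3, l(-2 + 6, -5)) = -28192 - (-3)*(-3)*(3 - 3) = -28192 - (-3)*(-3)*0 = -28192 - 1*0 = -28192 + 0 = -28192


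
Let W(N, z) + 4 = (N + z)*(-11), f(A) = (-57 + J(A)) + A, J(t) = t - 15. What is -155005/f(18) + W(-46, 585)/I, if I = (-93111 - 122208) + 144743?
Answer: 2734961617/635184 ≈ 4305.8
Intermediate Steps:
J(t) = -15 + t
f(A) = -72 + 2*A (f(A) = (-57 + (-15 + A)) + A = (-72 + A) + A = -72 + 2*A)
W(N, z) = -4 - 11*N - 11*z (W(N, z) = -4 + (N + z)*(-11) = -4 + (-11*N - 11*z) = -4 - 11*N - 11*z)
I = -70576 (I = -215319 + 144743 = -70576)
-155005/f(18) + W(-46, 585)/I = -155005/(-72 + 2*18) + (-4 - 11*(-46) - 11*585)/(-70576) = -155005/(-72 + 36) + (-4 + 506 - 6435)*(-1/70576) = -155005/(-36) - 5933*(-1/70576) = -155005*(-1/36) + 5933/70576 = 155005/36 + 5933/70576 = 2734961617/635184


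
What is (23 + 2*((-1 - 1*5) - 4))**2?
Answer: 9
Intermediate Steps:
(23 + 2*((-1 - 1*5) - 4))**2 = (23 + 2*((-1 - 5) - 4))**2 = (23 + 2*(-6 - 4))**2 = (23 + 2*(-10))**2 = (23 - 20)**2 = 3**2 = 9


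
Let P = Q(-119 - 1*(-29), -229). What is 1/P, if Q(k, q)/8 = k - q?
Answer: 1/1112 ≈ 0.00089928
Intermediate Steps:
Q(k, q) = -8*q + 8*k (Q(k, q) = 8*(k - q) = -8*q + 8*k)
P = 1112 (P = -8*(-229) + 8*(-119 - 1*(-29)) = 1832 + 8*(-119 + 29) = 1832 + 8*(-90) = 1832 - 720 = 1112)
1/P = 1/1112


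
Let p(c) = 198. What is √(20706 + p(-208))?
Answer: 2*√5226 ≈ 144.58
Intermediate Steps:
√(20706 + p(-208)) = √(20706 + 198) = √20904 = 2*√5226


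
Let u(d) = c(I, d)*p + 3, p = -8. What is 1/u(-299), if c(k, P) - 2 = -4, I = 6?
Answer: 1/19 ≈ 0.052632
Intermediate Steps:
c(k, P) = -2 (c(k, P) = 2 - 4 = -2)
u(d) = 19 (u(d) = -2*(-8) + 3 = 16 + 3 = 19)
1/u(-299) = 1/19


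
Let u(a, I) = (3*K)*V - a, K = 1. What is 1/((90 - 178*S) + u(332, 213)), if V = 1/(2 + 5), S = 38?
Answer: -7/49039 ≈ -0.00014274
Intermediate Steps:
V = ⅐ (V = 1/7 = ⅐ ≈ 0.14286)
u(a, I) = 3/7 - a (u(a, I) = (3*1)*(⅐) - a = 3*(⅐) - a = 3/7 - a)
1/((90 - 178*S) + u(332, 213)) = 1/((90 - 178*38) + (3/7 - 1*332)) = 1/((90 - 6764) + (3/7 - 332)) = 1/(-6674 - 2321/7) = 1/(-49039/7) = -7/49039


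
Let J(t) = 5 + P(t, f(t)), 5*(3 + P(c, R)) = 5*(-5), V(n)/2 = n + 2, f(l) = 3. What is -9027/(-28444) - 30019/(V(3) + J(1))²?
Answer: -853418113/1393756 ≈ -612.32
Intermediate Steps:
V(n) = 4 + 2*n (V(n) = 2*(n + 2) = 2*(2 + n) = 4 + 2*n)
P(c, R) = -8 (P(c, R) = -3 + (5*(-5))/5 = -3 + (⅕)*(-25) = -3 - 5 = -8)
J(t) = -3 (J(t) = 5 - 8 = -3)
-9027/(-28444) - 30019/(V(3) + J(1))² = -9027/(-28444) - 30019/((4 + 2*3) - 3)² = -9027*(-1/28444) - 30019/((4 + 6) - 3)² = 9027/28444 - 30019/(10 - 3)² = 9027/28444 - 30019/(7²) = 9027/28444 - 30019/49 = -853418113/1393756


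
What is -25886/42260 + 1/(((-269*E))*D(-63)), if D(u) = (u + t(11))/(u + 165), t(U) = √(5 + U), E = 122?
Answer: -12529441903/20456608030 ≈ -0.61249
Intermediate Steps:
D(u) = (4 + u)/(165 + u) (D(u) = (u + √(5 + 11))/(u + 165) = (u + √16)/(165 + u) = (u + 4)/(165 + u) = (4 + u)/(165 + u))
-25886/42260 + 1/(((-269*E))*D(-63)) = -25886/42260 + 1/(((-269*122))*(((4 - 63)/(165 - 63)))) = -25886*1/42260 + 1/((-32818)*((-59/102))) = -12943/21130 - 1/(32818*((1/102)*(-59))) = -12943/21130 - 1/(32818*(-59/102)) = -12943/21130 - 1/32818*(-102/59) = -12943/21130 + 51/968131 = -12529441903/20456608030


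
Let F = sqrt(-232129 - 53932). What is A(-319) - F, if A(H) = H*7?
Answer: -2233 - I*sqrt(286061) ≈ -2233.0 - 534.85*I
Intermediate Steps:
A(H) = 7*H
F = I*sqrt(286061) (F = sqrt(-286061) = I*sqrt(286061) ≈ 534.85*I)
A(-319) - F = 7*(-319) - I*sqrt(286061) = -2233 - I*sqrt(286061)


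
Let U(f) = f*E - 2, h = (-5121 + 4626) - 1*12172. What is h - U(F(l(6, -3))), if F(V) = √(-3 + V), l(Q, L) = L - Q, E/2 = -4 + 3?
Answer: -12665 + 4*I*√3 ≈ -12665.0 + 6.9282*I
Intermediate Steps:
E = -2 (E = 2*(-4 + 3) = 2*(-1) = -2)
h = -12667 (h = -495 - 12172 = -12667)
U(f) = -2 - 2*f (U(f) = f*(-2) - 2 = -2*f - 2 = -2 - 2*f)
h - U(F(l(6, -3))) = -12667 - (-2 - 2*√(-3 + (-3 - 1*6))) = -12667 - (-2 - 2*√(-3 + (-3 - 6))) = -12667 - (-2 - 2*√(-3 - 9)) = -12667 - (-2 - 4*I*√3) = -12667 + (2 + 4*I*√3) = -12665 + 4*I*√3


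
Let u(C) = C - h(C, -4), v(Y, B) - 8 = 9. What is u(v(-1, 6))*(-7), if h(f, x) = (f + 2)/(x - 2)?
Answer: -847/6 ≈ -141.17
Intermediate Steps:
h(f, x) = (2 + f)/(-2 + x)
v(Y, B) = 17 (v(Y, B) = 8 + 9 = 17)
u(C) = ⅓ + 7*C/6 (u(C) = C - (2 + C)/(-2 - 4) = C - (2 + C)/(-6) = C - (-1)*(2 + C)/6 = C - (-⅓ - C/6) = C + (⅓ + C/6) = ⅓ + 7*C/6)
u(v(-1, 6))*(-7) = (⅓ + (7/6)*17)*(-7) = (⅓ + 119/6)*(-7) = (121/6)*(-7) = -847/6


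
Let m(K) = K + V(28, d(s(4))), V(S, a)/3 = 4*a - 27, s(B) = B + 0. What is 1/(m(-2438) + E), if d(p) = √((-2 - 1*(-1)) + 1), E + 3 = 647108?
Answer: 1/644586 ≈ 1.5514e-6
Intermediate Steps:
s(B) = B
E = 647105 (E = -3 + 647108 = 647105)
d(p) = 0 (d(p) = √((-2 + 1) + 1) = √(-1 + 1) = √0 = 0)
V(S, a) = -81 + 12*a (V(S, a) = 3*(4*a - 27) = 3*(-27 + 4*a) = -81 + 12*a)
m(K) = -81 + K (m(K) = K + (-81 + 12*0) = K + (-81 + 0) = K - 81 = -81 + K)
1/(m(-2438) + E) = 1/((-81 - 2438) + 647105) = 1/(-2519 + 647105) = 1/644586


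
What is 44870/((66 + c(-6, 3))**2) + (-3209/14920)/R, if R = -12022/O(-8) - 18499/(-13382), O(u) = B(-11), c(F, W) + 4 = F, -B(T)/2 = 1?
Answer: 480920625230361/33612009169760 ≈ 14.308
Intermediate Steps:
B(T) = -2 (B(T) = -2*1 = -2)
c(F, W) = -4 + F
O(u) = -2
R = 80457701/13382 (R = -12022/(-2) - 18499/(-13382) = -12022*(-1/2) - 18499*(-1/13382) = 6011 + 18499/13382 = 80457701/13382 ≈ 6012.4)
44870/((66 + c(-6, 3))**2) + (-3209/14920)/R = 44870/((66 + (-4 - 6))**2) + (-3209/14920)/(80457701/13382) = 44870/((66 - 10)**2) - 3209*1/14920*(13382/80457701) = 44870/(56**2) - 3209/14920*13382/80457701 = 44870/3136 - 21471419/600214449460 = 44870*(1/3136) - 21471419/600214449460 = 3205/224 - 21471419/600214449460 = 480920625230361/33612009169760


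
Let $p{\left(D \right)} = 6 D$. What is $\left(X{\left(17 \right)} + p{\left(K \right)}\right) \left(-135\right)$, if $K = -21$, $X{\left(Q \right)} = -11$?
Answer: $18495$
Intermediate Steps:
$\left(X{\left(17 \right)} + p{\left(K \right)}\right) \left(-135\right) = \left(-11 + 6 \left(-21\right)\right) \left(-135\right) = \left(-11 - 126\right) \left(-135\right) = \left(-137\right) \left(-135\right) = 18495$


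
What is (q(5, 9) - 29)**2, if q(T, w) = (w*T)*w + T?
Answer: 145161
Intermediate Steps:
q(T, w) = T + T*w**2 (q(T, w) = (T*w)*w + T = T*w**2 + T = T + T*w**2)
(q(5, 9) - 29)**2 = (5*(1 + 9**2) - 29)**2 = (5*(1 + 81) - 29)**2 = (5*82 - 29)**2 = (410 - 29)**2 = 381**2 = 145161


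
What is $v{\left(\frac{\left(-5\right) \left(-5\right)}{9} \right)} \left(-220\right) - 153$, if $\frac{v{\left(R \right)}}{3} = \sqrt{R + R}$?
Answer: $-153 - 1100 \sqrt{2} \approx -1708.6$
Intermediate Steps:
$v{\left(R \right)} = 3 \sqrt{2} \sqrt{R}$ ($v{\left(R \right)} = 3 \sqrt{R + R} = 3 \sqrt{2 R} = 3 \sqrt{2} \sqrt{R}$)
$v{\left(\frac{\left(-5\right) \left(-5\right)}{9} \right)} \left(-220\right) - 153 = 3 \sqrt{2} \sqrt{\frac{\left(-5\right) \left(-5\right)}{9}} \left(-220\right) - 153 = 3 \sqrt{2} \sqrt{25 \cdot \frac{1}{9}} \left(-220\right) - 153 = 3 \sqrt{2} \sqrt{\frac{25}{9}} \left(-220\right) - 153 = 3 \sqrt{2} \cdot \frac{5}{3} \left(-220\right) - 153 = 5 \sqrt{2} \left(-220\right) - 153 = - 1100 \sqrt{2} - 153 = -153 - 1100 \sqrt{2}$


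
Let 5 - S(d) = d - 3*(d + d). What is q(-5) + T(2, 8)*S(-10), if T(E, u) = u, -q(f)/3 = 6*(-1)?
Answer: -342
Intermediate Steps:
q(f) = 18 (q(f) = -18*(-1) = -3*(-6) = 18)
S(d) = 5 + 5*d (S(d) = 5 - (d - 3*(d + d)) = 5 - (d - 6*d) = 5 - (-5)*d = 5 + 5*d)
q(-5) + T(2, 8)*S(-10) = 18 + 8*(5 + 5*(-10)) = 18 + 8*(5 - 50) = 18 + 8*(-45) = 18 - 360 = -342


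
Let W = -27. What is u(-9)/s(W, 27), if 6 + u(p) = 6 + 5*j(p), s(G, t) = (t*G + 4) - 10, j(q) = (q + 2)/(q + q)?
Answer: -1/378 ≈ -0.0026455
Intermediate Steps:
j(q) = (2 + q)/(2*q) (j(q) = (2 + q)/((2*q)) = (2 + q)*(1/(2*q)) = (2 + q)/(2*q))
s(G, t) = -6 + G*t (s(G, t) = (G*t + 4) - 10 = (4 + G*t) - 10 = -6 + G*t)
u(p) = 5*(2 + p)/(2*p) (u(p) = -6 + (6 + 5*((2 + p)/(2*p))) = -6 + (6 + 5*(2 + p)/(2*p)) = 5*(2 + p)/(2*p))
u(-9)/s(W, 27) = (5/2 + 5/(-9))/(-6 - 27*27) = (5/2 + 5*(-⅑))/(-6 - 729) = (5/2 - 5/9)/(-735) = (35/18)*(-1/735) = -1/378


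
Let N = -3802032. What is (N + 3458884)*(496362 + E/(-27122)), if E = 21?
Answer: -2309785831955082/13561 ≈ -1.7033e+11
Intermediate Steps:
(N + 3458884)*(496362 + E/(-27122)) = (-3802032 + 3458884)*(496362 + 21/(-27122)) = -343148*(496362 - 1/27122*21) = -343148*(496362 - 21/27122) = -343148*13462330143/27122 = -2309785831955082/13561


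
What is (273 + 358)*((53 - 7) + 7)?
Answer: 33443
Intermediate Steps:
(273 + 358)*((53 - 7) + 7) = 631*(46 + 7) = 631*53 = 33443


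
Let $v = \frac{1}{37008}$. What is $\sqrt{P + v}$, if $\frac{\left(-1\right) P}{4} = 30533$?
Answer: $\frac{i \sqrt{1161604291135}}{3084} \approx 349.47 i$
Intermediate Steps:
$P = -122132$ ($P = \left(-4\right) 30533 = -122132$)
$v = \frac{1}{37008} \approx 2.7021 \cdot 10^{-5}$
$\sqrt{P + v} = \sqrt{-122132 + \frac{1}{37008}} = \sqrt{- \frac{4519861055}{37008}} = \frac{i \sqrt{1161604291135}}{3084}$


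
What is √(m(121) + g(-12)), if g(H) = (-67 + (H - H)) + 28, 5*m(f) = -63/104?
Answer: I*√2644590/260 ≈ 6.2547*I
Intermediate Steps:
m(f) = -63/520 (m(f) = (-63/104)/5 = (-63*1/104)/5 = (⅕)*(-63/104) = -63/520)
g(H) = -39 (g(H) = (-67 + 0) + 28 = -67 + 28 = -39)
√(m(121) + g(-12)) = √(-63/520 - 39) = √(-20343/520) = I*√2644590/260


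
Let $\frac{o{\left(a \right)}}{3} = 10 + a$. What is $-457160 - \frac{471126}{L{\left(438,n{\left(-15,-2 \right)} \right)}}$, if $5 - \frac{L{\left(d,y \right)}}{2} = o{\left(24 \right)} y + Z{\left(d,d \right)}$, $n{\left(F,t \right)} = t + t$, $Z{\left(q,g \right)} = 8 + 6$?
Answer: $- \frac{60880801}{133} \approx -4.5775 \cdot 10^{5}$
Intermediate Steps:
$Z{\left(q,g \right)} = 14$
$o{\left(a \right)} = 30 + 3 a$ ($o{\left(a \right)} = 3 \left(10 + a\right) = 30 + 3 a$)
$n{\left(F,t \right)} = 2 t$
$L{\left(d,y \right)} = -18 - 204 y$ ($L{\left(d,y \right)} = 10 - 2 \left(\left(30 + 3 \cdot 24\right) y + 14\right) = 10 - 2 \left(\left(30 + 72\right) y + 14\right) = 10 - 2 \left(102 y + 14\right) = 10 - 2 \left(14 + 102 y\right) = 10 - \left(28 + 204 y\right) = -18 - 204 y$)
$-457160 - \frac{471126}{L{\left(438,n{\left(-15,-2 \right)} \right)}} = -457160 - \frac{471126}{-18 - 204 \cdot 2 \left(-2\right)} = -457160 - \frac{471126}{-18 - -816} = -457160 - \frac{471126}{-18 + 816} = -457160 - \frac{471126}{798} = -457160 - \frac{78521}{133} = - \frac{60880801}{133}$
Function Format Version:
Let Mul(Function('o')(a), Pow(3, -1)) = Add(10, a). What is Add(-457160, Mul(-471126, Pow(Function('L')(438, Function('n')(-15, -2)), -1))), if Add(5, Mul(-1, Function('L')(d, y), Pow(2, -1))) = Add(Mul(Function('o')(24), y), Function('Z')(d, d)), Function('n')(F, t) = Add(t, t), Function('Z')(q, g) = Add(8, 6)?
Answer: Rational(-60880801, 133) ≈ -4.5775e+5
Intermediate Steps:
Function('Z')(q, g) = 14
Function('o')(a) = Add(30, Mul(3, a)) (Function('o')(a) = Mul(3, Add(10, a)) = Add(30, Mul(3, a)))
Function('n')(F, t) = Mul(2, t)
Function('L')(d, y) = Add(-18, Mul(-204, y)) (Function('L')(d, y) = Add(10, Mul(-2, Add(Mul(Add(30, Mul(3, 24)), y), 14))) = Add(10, Mul(-2, Add(Mul(Add(30, 72), y), 14))) = Add(10, Mul(-2, Add(Mul(102, y), 14))) = Add(10, Mul(-2, Add(14, Mul(102, y)))) = Add(10, Add(-28, Mul(-204, y))) = Add(-18, Mul(-204, y)))
Add(-457160, Mul(-471126, Pow(Function('L')(438, Function('n')(-15, -2)), -1))) = Add(-457160, Mul(-471126, Pow(Add(-18, Mul(-204, Mul(2, -2))), -1))) = Add(-457160, Mul(-471126, Pow(Add(-18, Mul(-204, -4)), -1))) = Add(-457160, Mul(-471126, Pow(Add(-18, 816), -1))) = Add(-457160, Mul(-471126, Pow(798, -1))) = Add(-457160, Mul(-471126, Rational(1, 798))) = Add(-457160, Rational(-78521, 133)) = Rational(-60880801, 133)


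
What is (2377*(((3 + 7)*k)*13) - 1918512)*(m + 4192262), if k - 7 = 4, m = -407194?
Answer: 5604164110664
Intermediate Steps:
k = 11 (k = 7 + 4 = 11)
(2377*(((3 + 7)*k)*13) - 1918512)*(m + 4192262) = (2377*(((3 + 7)*11)*13) - 1918512)*(-407194 + 4192262) = (2377*((10*11)*13) - 1918512)*3785068 = (2377*(110*13) - 1918512)*3785068 = (2377*1430 - 1918512)*3785068 = (3399110 - 1918512)*3785068 = 1480598*3785068 = 5604164110664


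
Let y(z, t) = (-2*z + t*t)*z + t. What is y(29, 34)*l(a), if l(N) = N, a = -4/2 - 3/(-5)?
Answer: -223132/5 ≈ -44626.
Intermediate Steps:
a = -7/5 (a = -4*½ - 3*(-⅕) = -2 + ⅗ = -7/5 ≈ -1.4000)
y(z, t) = t + z*(t² - 2*z) (y(z, t) = (-2*z + t²)*z + t = (t² - 2*z)*z + t = z*(t² - 2*z) + t = t + z*(t² - 2*z))
y(29, 34)*l(a) = (34 - 2*29² + 29*34²)*(-7/5) = (34 - 2*841 + 29*1156)*(-7/5) = (34 - 1682 + 33524)*(-7/5) = 31876*(-7/5) = -223132/5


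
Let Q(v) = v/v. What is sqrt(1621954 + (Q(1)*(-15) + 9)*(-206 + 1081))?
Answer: 8*sqrt(25261) ≈ 1271.5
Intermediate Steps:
Q(v) = 1
sqrt(1621954 + (Q(1)*(-15) + 9)*(-206 + 1081)) = sqrt(1621954 + (1*(-15) + 9)*(-206 + 1081)) = sqrt(1621954 + (-15 + 9)*875) = sqrt(1621954 - 6*875) = sqrt(1621954 - 5250) = sqrt(1616704) = 8*sqrt(25261)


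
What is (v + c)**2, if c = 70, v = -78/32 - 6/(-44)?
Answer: 141967225/30976 ≈ 4583.1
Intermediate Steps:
v = -405/176 (v = -78*1/32 - 6*(-1/44) = -39/16 + 3/22 = -405/176 ≈ -2.3011)
(v + c)**2 = (-405/176 + 70)**2 = (11915/176)**2 = 141967225/30976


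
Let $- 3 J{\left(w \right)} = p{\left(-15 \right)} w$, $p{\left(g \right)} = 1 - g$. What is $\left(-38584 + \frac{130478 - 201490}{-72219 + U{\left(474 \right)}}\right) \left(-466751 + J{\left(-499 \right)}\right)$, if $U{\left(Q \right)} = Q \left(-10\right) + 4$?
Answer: $\frac{1377956803255484}{76955} \approx 1.7906 \cdot 10^{10}$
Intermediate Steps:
$U{\left(Q \right)} = 4 - 10 Q$ ($U{\left(Q \right)} = - 10 Q + 4 = 4 - 10 Q$)
$J{\left(w \right)} = - \frac{16 w}{3}$ ($J{\left(w \right)} = - \frac{\left(1 - -15\right) w}{3} = - \frac{\left(1 + 15\right) w}{3} = - \frac{16 w}{3}$)
$\left(-38584 + \frac{130478 - 201490}{-72219 + U{\left(474 \right)}}\right) \left(-466751 + J{\left(-499 \right)}\right) = \left(-38584 + \frac{130478 - 201490}{-72219 + \left(4 - 4740\right)}\right) \left(-466751 - - \frac{7984}{3}\right) = \left(-38584 - \frac{71012}{-72219 + \left(4 - 4740\right)}\right) \left(-466751 + \frac{7984}{3}\right) = \left(-38584 - \frac{71012}{-72219 - 4736}\right) \left(- \frac{1392269}{3}\right) = \left(-38584 - \frac{71012}{-76955}\right) \left(- \frac{1392269}{3}\right) = \left(-38584 - - \frac{71012}{76955}\right) \left(- \frac{1392269}{3}\right) = \left(-38584 + \frac{71012}{76955}\right) \left(- \frac{1392269}{3}\right) = \left(- \frac{2969160708}{76955}\right) \left(- \frac{1392269}{3}\right) = \frac{1377956803255484}{76955}$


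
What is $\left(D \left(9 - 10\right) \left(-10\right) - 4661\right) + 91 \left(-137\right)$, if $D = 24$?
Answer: $-16888$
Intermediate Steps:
$\left(D \left(9 - 10\right) \left(-10\right) - 4661\right) + 91 \left(-137\right) = \left(24 \left(9 - 10\right) \left(-10\right) - 4661\right) + 91 \left(-137\right) = \left(24 \left(-1\right) \left(-10\right) - 4661\right) - 12467 = \left(\left(-24\right) \left(-10\right) - 4661\right) - 12467 = \left(240 - 4661\right) - 12467 = -4421 - 12467 = -16888$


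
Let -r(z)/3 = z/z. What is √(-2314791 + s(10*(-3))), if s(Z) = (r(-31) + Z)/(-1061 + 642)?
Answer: 2*I*√101596752231/419 ≈ 1521.4*I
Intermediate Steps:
r(z) = -3 (r(z) = -3*z/z = -3*1 = -3)
s(Z) = 3/419 - Z/419 (s(Z) = (-3 + Z)/(-1061 + 642) = (-3 + Z)/(-419) = (-3 + Z)*(-1/419) = 3/419 - Z/419)
√(-2314791 + s(10*(-3))) = √(-2314791 + (3/419 - 10*(-3)/419)) = √(-2314791 + (3/419 - 1/419*(-30))) = √(-2314791 + (3/419 + 30/419)) = √(-2314791 + 33/419) = √(-969897396/419) = 2*I*√101596752231/419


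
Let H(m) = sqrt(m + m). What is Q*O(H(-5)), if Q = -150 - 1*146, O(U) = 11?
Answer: -3256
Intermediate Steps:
H(m) = sqrt(2)*sqrt(m) (H(m) = sqrt(2*m) = sqrt(2)*sqrt(m))
Q = -296 (Q = -150 - 146 = -296)
Q*O(H(-5)) = -296*11 = -3256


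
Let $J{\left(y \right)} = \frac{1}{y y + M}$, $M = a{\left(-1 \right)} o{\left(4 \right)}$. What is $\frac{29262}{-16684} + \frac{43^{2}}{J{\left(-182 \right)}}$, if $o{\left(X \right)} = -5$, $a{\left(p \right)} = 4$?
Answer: $\frac{510607932601}{8342} \approx 6.1209 \cdot 10^{7}$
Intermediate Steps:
$M = -20$ ($M = 4 \left(-5\right) = -20$)
$J{\left(y \right)} = \frac{1}{-20 + y^{2}}$ ($J{\left(y \right)} = \frac{1}{y y - 20} = \frac{1}{y^{2} - 20} = \frac{1}{-20 + y^{2}}$)
$\frac{29262}{-16684} + \frac{43^{2}}{J{\left(-182 \right)}} = \frac{29262}{-16684} + \frac{43^{2}}{\frac{1}{-20 + \left(-182\right)^{2}}} = 29262 \left(- \frac{1}{16684}\right) + \frac{1849}{\frac{1}{-20 + 33124}} = - \frac{14631}{8342} + \frac{1849}{\frac{1}{33104}} = - \frac{14631}{8342} + 1849 \frac{1}{\frac{1}{33104}} = - \frac{14631}{8342} + 1849 \cdot 33104 = - \frac{14631}{8342} + 61209296 = \frac{510607932601}{8342}$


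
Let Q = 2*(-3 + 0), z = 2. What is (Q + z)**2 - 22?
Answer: -6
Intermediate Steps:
Q = -6 (Q = 2*(-3) = -6)
(Q + z)**2 - 22 = (-6 + 2)**2 - 22 = (-4)**2 - 22 = 16 - 22 = -6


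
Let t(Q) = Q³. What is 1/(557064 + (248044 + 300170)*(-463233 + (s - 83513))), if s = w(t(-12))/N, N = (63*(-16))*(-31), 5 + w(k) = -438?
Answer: -5208/1561010830329107 ≈ -3.3363e-12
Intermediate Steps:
w(k) = -443 (w(k) = -5 - 438 = -443)
N = 31248 (N = -1008*(-31) = 31248)
s = -443/31248 ≈ -0.014177
1/(557064 + (248044 + 300170)*(-463233 + (s - 83513))) = 1/(557064 + (248044 + 300170)*(-463233 + (-443/31248 - 83513))) = 1/(557064 + 548214*(-463233 - 2609614667/31248)) = 1/(557064 + 548214*(-17084719451/31248)) = 1/(557064 - 1561013731518419/5208) = 1/(-1561010830329107/5208) = -5208/1561010830329107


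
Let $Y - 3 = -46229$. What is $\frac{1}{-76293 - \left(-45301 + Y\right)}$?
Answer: $\frac{1}{15234} \approx 6.5643 \cdot 10^{-5}$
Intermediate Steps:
$Y = -46226$ ($Y = 3 - 46229 = -46226$)
$\frac{1}{-76293 - \left(-45301 + Y\right)} = \frac{1}{-76293 + \left(45301 - -46226\right)} = \frac{1}{-76293 + \left(45301 + 46226\right)} = \frac{1}{-76293 + 91527} = \frac{1}{15234}$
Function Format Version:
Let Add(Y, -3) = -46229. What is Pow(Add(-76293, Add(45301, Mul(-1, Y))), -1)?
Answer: Rational(1, 15234) ≈ 6.5643e-5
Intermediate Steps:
Y = -46226 (Y = Add(3, -46229) = -46226)
Pow(Add(-76293, Add(45301, Mul(-1, Y))), -1) = Pow(Add(-76293, Add(45301, Mul(-1, -46226))), -1) = Pow(Add(-76293, Add(45301, 46226)), -1) = Pow(Add(-76293, 91527), -1) = Pow(15234, -1) = Rational(1, 15234)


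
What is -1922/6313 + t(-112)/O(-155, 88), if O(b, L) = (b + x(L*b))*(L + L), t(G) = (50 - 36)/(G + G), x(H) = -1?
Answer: -844320599/2773275648 ≈ -0.30445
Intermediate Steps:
t(G) = 7/G (t(G) = 14/((2*G)) = 14*(1/(2*G)) = 7/G)
O(b, L) = 2*L*(-1 + b) (O(b, L) = (b - 1)*(L + L) = (-1 + b)*(2*L) = 2*L*(-1 + b))
-1922/6313 + t(-112)/O(-155, 88) = -1922/6313 + (7/(-112))/((2*88*(-1 - 155))) = -1922*1/6313 + (7*(-1/112))/((2*88*(-156))) = -1922/6313 - 1/16/(-27456) = -1922/6313 - 1/16*(-1/27456) = -1922/6313 + 1/439296 = -844320599/2773275648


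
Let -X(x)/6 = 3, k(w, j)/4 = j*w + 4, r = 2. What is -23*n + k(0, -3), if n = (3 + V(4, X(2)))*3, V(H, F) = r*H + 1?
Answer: -812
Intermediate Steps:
k(w, j) = 16 + 4*j*w (k(w, j) = 4*(j*w + 4) = 4*(4 + j*w) = 16 + 4*j*w)
X(x) = -18 (X(x) = -6*3 = -18)
V(H, F) = 1 + 2*H (V(H, F) = 2*H + 1 = 1 + 2*H)
n = 36 (n = (3 + (1 + 2*4))*3 = (3 + (1 + 8))*3 = (3 + 9)*3 = 12*3 = 36)
-23*n + k(0, -3) = -23*36 + (16 + 4*(-3)*0) = -828 + (16 + 0) = -828 + 16 = -812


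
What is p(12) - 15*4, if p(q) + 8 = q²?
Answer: 76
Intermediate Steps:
p(q) = -8 + q²
p(12) - 15*4 = (-8 + 12²) - 15*4 = (-8 + 144) - 60 = 136 - 60 = 76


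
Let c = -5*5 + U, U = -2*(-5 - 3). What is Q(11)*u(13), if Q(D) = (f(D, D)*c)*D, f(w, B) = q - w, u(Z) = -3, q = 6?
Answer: -1485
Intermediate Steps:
f(w, B) = 6 - w
U = 16 (U = -2*(-8) = 16)
c = -9 (c = -5*5 + 16 = -25 + 16 = -9)
Q(D) = D*(-54 + 9*D) (Q(D) = ((6 - D)*(-9))*D = (-54 + 9*D)*D = D*(-54 + 9*D))
Q(11)*u(13) = (9*11*(-6 + 11))*(-3) = (9*11*5)*(-3) = 495*(-3) = -1485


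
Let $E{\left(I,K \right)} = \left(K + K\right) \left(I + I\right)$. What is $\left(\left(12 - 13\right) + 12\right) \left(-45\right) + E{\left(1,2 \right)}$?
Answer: $-487$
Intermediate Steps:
$E{\left(I,K \right)} = 4 I K$ ($E{\left(I,K \right)} = 2 K 2 I = 4 I K$)
$\left(\left(12 - 13\right) + 12\right) \left(-45\right) + E{\left(1,2 \right)} = \left(\left(12 - 13\right) + 12\right) \left(-45\right) + 4 \cdot 1 \cdot 2 = \left(-1 + 12\right) \left(-45\right) + 8 = 11 \left(-45\right) + 8 = -495 + 8 = -487$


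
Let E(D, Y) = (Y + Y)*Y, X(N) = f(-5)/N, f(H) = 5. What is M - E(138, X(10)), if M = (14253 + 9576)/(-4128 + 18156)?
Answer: 5605/4676 ≈ 1.1987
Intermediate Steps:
X(N) = 5/N
M = 7943/4676 (M = 23829/14028 = 23829*(1/14028) = 7943/4676 ≈ 1.6987)
E(D, Y) = 2*Y² (E(D, Y) = (2*Y)*Y = 2*Y²)
M - E(138, X(10)) = 7943/4676 - 2*(5/10)² = 7943/4676 - 2*(5*(⅒))² = 7943/4676 - 2*(½)² = 7943/4676 - 2/4 = 7943/4676 - 1*½ = 7943/4676 - ½ = 5605/4676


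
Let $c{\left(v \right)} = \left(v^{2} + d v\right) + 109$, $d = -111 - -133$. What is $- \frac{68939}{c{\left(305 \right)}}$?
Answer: $- \frac{68939}{99844} \approx -0.69047$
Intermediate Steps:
$d = 22$ ($d = -111 + 133 = 22$)
$c{\left(v \right)} = 109 + v^{2} + 22 v$ ($c{\left(v \right)} = \left(v^{2} + 22 v\right) + 109 = 109 + v^{2} + 22 v$)
$- \frac{68939}{c{\left(305 \right)}} = - \frac{68939}{109 + 305^{2} + 22 \cdot 305} = - \frac{68939}{109 + 93025 + 6710} = - \frac{68939}{99844}$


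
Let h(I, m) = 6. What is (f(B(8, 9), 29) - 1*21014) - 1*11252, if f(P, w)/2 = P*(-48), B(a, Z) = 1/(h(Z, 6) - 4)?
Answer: -32314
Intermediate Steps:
B(a, Z) = 1/2 (B(a, Z) = 1/(6 - 4) = 1/2)
f(P, w) = -96*P (f(P, w) = 2*(P*(-48)) = 2*(-48*P) = -96*P)
(f(B(8, 9), 29) - 1*21014) - 1*11252 = (-96*1/2 - 1*21014) - 1*11252 = (-48 - 21014) - 11252 = -21062 - 11252 = -32314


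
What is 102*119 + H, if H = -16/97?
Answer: 1177370/97 ≈ 12138.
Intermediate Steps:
H = -16/97 (H = -16*1/97 = -16/97 ≈ -0.16495)
102*119 + H = 102*119 - 16/97 = 12138 - 16/97 = 1177370/97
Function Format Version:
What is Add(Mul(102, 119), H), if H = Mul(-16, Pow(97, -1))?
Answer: Rational(1177370, 97) ≈ 12138.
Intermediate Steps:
H = Rational(-16, 97) (H = Mul(-16, Rational(1, 97)) = Rational(-16, 97) ≈ -0.16495)
Add(Mul(102, 119), H) = Add(Mul(102, 119), Rational(-16, 97)) = Add(12138, Rational(-16, 97)) = Rational(1177370, 97)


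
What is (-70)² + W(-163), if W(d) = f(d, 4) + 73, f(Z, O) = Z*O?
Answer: 4321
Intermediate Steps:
f(Z, O) = O*Z
W(d) = 73 + 4*d (W(d) = 4*d + 73 = 73 + 4*d)
(-70)² + W(-163) = (-70)² + (73 + 4*(-163)) = 4900 + (73 - 652) = 4900 - 579 = 4321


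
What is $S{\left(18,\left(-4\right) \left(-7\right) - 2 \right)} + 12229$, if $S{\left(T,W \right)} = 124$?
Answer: $12353$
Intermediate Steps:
$S{\left(18,\left(-4\right) \left(-7\right) - 2 \right)} + 12229 = 124 + 12229 = 12353$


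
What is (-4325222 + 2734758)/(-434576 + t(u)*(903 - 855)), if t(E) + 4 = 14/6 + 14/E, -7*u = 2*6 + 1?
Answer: 323063/88363 ≈ 3.6561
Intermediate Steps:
u = -13/7 (u = -(2*6 + 1)/7 = -(12 + 1)/7 = -⅐*13 = -13/7 ≈ -1.8571)
t(E) = -5/3 + 14/E (t(E) = -4 + (14/6 + 14/E) = -4 + (14*(⅙) + 14/E) = -4 + (7/3 + 14/E) = -5/3 + 14/E)
(-4325222 + 2734758)/(-434576 + t(u)*(903 - 855)) = (-4325222 + 2734758)/(-434576 + (-5/3 + 14/(-13/7))*(903 - 855)) = -1590464/(-434576 + (-5/3 + 14*(-7/13))*48) = -1590464/(-434576 + (-5/3 - 98/13)*48) = -1590464/(-434576 - 359/39*48) = -1590464/(-434576 - 5744/13) = -1590464/(-5655232/13) = -1590464*(-13/5655232) = 323063/88363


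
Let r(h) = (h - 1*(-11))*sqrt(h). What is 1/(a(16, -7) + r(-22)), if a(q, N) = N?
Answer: I/(-7*I + 11*sqrt(22)) ≈ -0.0025821 + 0.019032*I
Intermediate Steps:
r(h) = sqrt(h)*(11 + h) (r(h) = (h + 11)*sqrt(h) = (11 + h)*sqrt(h) = sqrt(h)*(11 + h))
1/(a(16, -7) + r(-22)) = 1/(-7 + sqrt(-22)*(11 - 22)) = 1/(-7 + (I*sqrt(22))*(-11)) = 1/(-7 - 11*I*sqrt(22))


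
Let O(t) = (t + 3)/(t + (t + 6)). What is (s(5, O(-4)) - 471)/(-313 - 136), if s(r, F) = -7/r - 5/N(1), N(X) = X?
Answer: 2387/2245 ≈ 1.0633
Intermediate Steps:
O(t) = (3 + t)/(6 + 2*t) (O(t) = (3 + t)/(t + (6 + t)) = (3 + t)/(6 + 2*t))
s(r, F) = -5 - 7/r (s(r, F) = -7/r - 5/1 = -7/r - 5*1 = -7/r - 5 = -5 - 7/r)
(s(5, O(-4)) - 471)/(-313 - 136) = ((-5 - 7/5) - 471)/(-313 - 136) = ((-5 - 7*⅕) - 471)/(-449) = ((-5 - 7/5) - 471)*(-1/449) = (-32/5 - 471)*(-1/449) = -2387/5*(-1/449) = 2387/2245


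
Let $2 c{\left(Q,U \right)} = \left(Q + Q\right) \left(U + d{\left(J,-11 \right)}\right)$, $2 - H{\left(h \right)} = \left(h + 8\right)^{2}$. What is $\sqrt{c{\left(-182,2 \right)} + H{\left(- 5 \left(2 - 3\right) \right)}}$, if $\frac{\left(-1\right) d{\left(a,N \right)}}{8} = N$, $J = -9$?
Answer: $i \sqrt{16547} \approx 128.64 i$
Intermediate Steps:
$d{\left(a,N \right)} = - 8 N$
$H{\left(h \right)} = 2 - \left(8 + h\right)^{2}$ ($H{\left(h \right)} = 2 - \left(h + 8\right)^{2} = 2 - \left(8 + h\right)^{2}$)
$c{\left(Q,U \right)} = Q \left(88 + U\right)$ ($c{\left(Q,U \right)} = \frac{\left(Q + Q\right) \left(U - -88\right)}{2} = \frac{2 Q \left(U + 88\right)}{2} = \frac{2 Q \left(88 + U\right)}{2} = Q \left(88 + U\right)$)
$\sqrt{c{\left(-182,2 \right)} + H{\left(- 5 \left(2 - 3\right) \right)}} = \sqrt{- 182 \left(88 + 2\right) + \left(2 - \left(8 - 5 \left(2 - 3\right)\right)^{2}\right)} = \sqrt{\left(-182\right) 90 + \left(2 - \left(8 - -5\right)^{2}\right)} = \sqrt{-16380 + \left(2 - \left(8 + 5\right)^{2}\right)} = \sqrt{-16380 + \left(2 - 13^{2}\right)} = \sqrt{-16380 + \left(2 - 169\right)} = \sqrt{-16380 - 167} = \sqrt{-16547} = i \sqrt{16547}$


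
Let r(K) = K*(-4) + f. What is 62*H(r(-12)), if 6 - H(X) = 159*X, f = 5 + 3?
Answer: -551676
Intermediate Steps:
f = 8
r(K) = 8 - 4*K (r(K) = K*(-4) + 8 = -4*K + 8 = 8 - 4*K)
H(X) = 6 - 159*X
62*H(r(-12)) = 62*(6 - 159*(8 - 4*(-12))) = 62*(6 - 159*(8 + 48)) = 62*(6 - 159*56) = 62*(6 - 8904) = 62*(-8898) = -551676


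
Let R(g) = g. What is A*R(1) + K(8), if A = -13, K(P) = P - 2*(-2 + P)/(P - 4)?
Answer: -8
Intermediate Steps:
K(P) = P - 2*(-2 + P)/(-4 + P)
A*R(1) + K(8) = -13*1 + (4 + 8**2 - 6*8)/(-4 + 8) = -13 + (4 + 64 - 48)/4 = -13 + (1/4)*20 = -13 + 5 = -8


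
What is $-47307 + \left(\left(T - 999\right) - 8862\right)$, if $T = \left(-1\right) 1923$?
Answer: $-59091$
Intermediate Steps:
$T = -1923$
$-47307 + \left(\left(T - 999\right) - 8862\right) = -47307 - 11784 = -59091$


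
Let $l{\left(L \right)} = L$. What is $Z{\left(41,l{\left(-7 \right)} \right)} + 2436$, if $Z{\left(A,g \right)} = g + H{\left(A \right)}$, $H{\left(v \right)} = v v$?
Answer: $4110$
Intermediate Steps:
$H{\left(v \right)} = v^{2}$
$Z{\left(A,g \right)} = g + A^{2}$
$Z{\left(41,l{\left(-7 \right)} \right)} + 2436 = \left(-7 + 41^{2}\right) + 2436 = \left(-7 + 1681\right) + 2436 = 1674 + 2436 = 4110$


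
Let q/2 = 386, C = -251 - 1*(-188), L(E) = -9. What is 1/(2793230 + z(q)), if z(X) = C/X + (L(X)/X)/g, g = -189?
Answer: 8106/22641921719 ≈ 3.5801e-7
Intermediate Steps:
C = -63 (C = -251 + 188 = -63)
q = 772 (q = 2*386 = 772)
z(X) = -1322/(21*X) (z(X) = -63/X - 9/X/(-189) = -63/X - 9/X*(-1/189) = -63/X + 1/(21*X) = -1322/(21*X))
1/(2793230 + z(q)) = 1/(2793230 - 1322/21/772) = 1/(2793230 - 1322/21*1/772) = 1/(2793230 - 661/8106) = 1/(22641921719/8106) = 8106/22641921719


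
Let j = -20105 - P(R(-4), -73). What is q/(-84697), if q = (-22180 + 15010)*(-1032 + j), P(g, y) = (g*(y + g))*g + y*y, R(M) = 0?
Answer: -189761220/84697 ≈ -2240.5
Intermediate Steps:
P(g, y) = y² + g²*(g + y) (P(g, y) = (g*(g + y))*g + y² = g²*(g + y) + y² = y² + g²*(g + y))
j = -25434 (j = -20105 - (0³ + (-73)² - 73*0²) = -20105 - (0 + 5329 - 73*0) = -20105 - (0 + 5329 + 0) = -20105 - 1*5329 = -20105 - 5329 = -25434)
q = 189761220 (q = (-22180 + 15010)*(-1032 - 25434) = -7170*(-26466) = 189761220)
q/(-84697) = 189761220/(-84697) = 189761220*(-1/84697) = -189761220/84697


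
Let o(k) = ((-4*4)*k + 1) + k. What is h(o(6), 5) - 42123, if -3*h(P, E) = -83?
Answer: -126286/3 ≈ -42095.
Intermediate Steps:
o(k) = 1 - 15*k (o(k) = (-16*k + 1) + k = (1 - 16*k) + k = 1 - 15*k)
h(P, E) = 83/3 (h(P, E) = -⅓*(-83) = 83/3)
h(o(6), 5) - 42123 = 83/3 - 42123 = -126286/3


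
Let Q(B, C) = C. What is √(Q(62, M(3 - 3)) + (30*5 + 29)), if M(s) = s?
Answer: √179 ≈ 13.379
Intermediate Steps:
√(Q(62, M(3 - 3)) + (30*5 + 29)) = √((3 - 3) + (30*5 + 29)) = √(0 + (150 + 29)) = √(0 + 179) = √179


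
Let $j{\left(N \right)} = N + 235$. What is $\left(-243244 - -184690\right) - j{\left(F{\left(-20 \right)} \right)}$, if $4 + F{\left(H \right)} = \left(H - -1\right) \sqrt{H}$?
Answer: $-58785 + 38 i \sqrt{5} \approx -58785.0 + 84.971 i$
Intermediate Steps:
$F{\left(H \right)} = -4 + \sqrt{H} \left(1 + H\right)$ ($F{\left(H \right)} = -4 + \left(H - -1\right) \sqrt{H} = -4 + \left(H + 1\right) \sqrt{H} = -4 + \left(1 + H\right) \sqrt{H} = -4 + \sqrt{H} \left(1 + H\right)$)
$j{\left(N \right)} = 235 + N$
$\left(-243244 - -184690\right) - j{\left(F{\left(-20 \right)} \right)} = \left(-243244 - -184690\right) - \left(235 + \left(-4 + \sqrt{-20} + \left(-20\right)^{\frac{3}{2}}\right)\right) = \left(-243244 + 184690\right) - \left(235 - \left(4 + 38 i \sqrt{5}\right)\right) = -58554 - \left(235 - \left(4 + 38 i \sqrt{5}\right)\right) = -58554 - \left(231 - 38 i \sqrt{5}\right) = -58785 + 38 i \sqrt{5}$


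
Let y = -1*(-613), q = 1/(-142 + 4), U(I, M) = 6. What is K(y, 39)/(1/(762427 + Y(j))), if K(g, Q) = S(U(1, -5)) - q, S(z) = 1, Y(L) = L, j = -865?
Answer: 17642853/23 ≈ 7.6708e+5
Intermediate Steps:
q = -1/138 (q = 1/(-138) = -1/138 ≈ -0.0072464)
y = 613
K(g, Q) = 139/138 (K(g, Q) = 1 - 1*(-1/138) = 1 + 1/138 = 139/138)
K(y, 39)/(1/(762427 + Y(j))) = 139/(138*(1/(762427 - 865))) = 139/(138*(1/761562)) = (139/138)*761562 = 17642853/23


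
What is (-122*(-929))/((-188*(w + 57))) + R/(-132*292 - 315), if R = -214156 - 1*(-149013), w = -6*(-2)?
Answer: -593194391/84013158 ≈ -7.0607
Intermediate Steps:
w = 12
R = -65143 (R = -214156 + 149013 = -65143)
(-122*(-929))/((-188*(w + 57))) + R/(-132*292 - 315) = (-122*(-929))/((-188*(12 + 57))) - 65143/(-132*292 - 315) = 113338/((-188*69)) - 65143/(-38544 - 315) = 113338/(-12972) - 65143/(-38859) = 113338*(-1/12972) - 65143*(-1/38859) = -56669/6486 + 65143/38859 = -593194391/84013158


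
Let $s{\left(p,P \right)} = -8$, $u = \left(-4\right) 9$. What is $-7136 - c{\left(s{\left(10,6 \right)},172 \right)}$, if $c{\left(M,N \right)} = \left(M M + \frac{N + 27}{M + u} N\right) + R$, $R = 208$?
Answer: $- \frac{72931}{11} \approx -6630.1$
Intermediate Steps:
$u = -36$
$c{\left(M,N \right)} = 208 + M^{2} + \frac{N \left(27 + N\right)}{-36 + M}$ ($c{\left(M,N \right)} = \left(M M + \frac{N + 27}{M - 36} N\right) + 208 = \left(M^{2} + \frac{27 + N}{-36 + M} N\right) + 208 = \left(M^{2} + \frac{N \left(27 + N\right)}{-36 + M}\right) + 208 = 208 + M^{2} + \frac{N \left(27 + N\right)}{-36 + M}$)
$-7136 - c{\left(s{\left(10,6 \right)},172 \right)} = -7136 - \frac{-7488 + \left(-8\right)^{3} + 172^{2} - 36 \left(-8\right)^{2} + 27 \cdot 172 + 208 \left(-8\right)}{-36 - 8} = -7136 - \frac{-7488 - 512 + 29584 - 2304 + 4644 - 1664}{-44} = -7136 - - \frac{-7488 - 512 + 29584 - 2304 + 4644 - 1664}{44} = -7136 - \left(- \frac{1}{44}\right) 22260 = -7136 - - \frac{5565}{11} = -7136 + \frac{5565}{11} = - \frac{72931}{11}$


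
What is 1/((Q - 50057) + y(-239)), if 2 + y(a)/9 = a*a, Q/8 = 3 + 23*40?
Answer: 1/471398 ≈ 2.1213e-6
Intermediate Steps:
Q = 7384 (Q = 8*(3 + 23*40) = 8*(3 + 920) = 8*923 = 7384)
y(a) = -18 + 9*a**2 (y(a) = -18 + 9*(a*a) = -18 + 9*a**2)
1/((Q - 50057) + y(-239)) = 1/((7384 - 50057) + (-18 + 9*(-239)**2)) = 1/(-42673 + (-18 + 9*57121)) = 1/(-42673 + (-18 + 514089)) = 1/(-42673 + 514071) = 1/471398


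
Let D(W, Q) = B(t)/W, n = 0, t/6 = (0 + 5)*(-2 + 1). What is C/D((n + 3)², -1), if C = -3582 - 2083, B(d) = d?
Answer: 3399/2 ≈ 1699.5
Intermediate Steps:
t = -30 (t = 6*((0 + 5)*(-2 + 1)) = 6*(5*(-1)) = 6*(-5) = -30)
C = -5665
D(W, Q) = -30/W
C/D((n + 3)², -1) = -5665*(-(0 + 3)²/30) = -5665/((-30/(3²))) = -5665/((-30/9)) = -5665/((-30*⅑)) = -5665/(-10/3) = -5665*(-3/10) = 3399/2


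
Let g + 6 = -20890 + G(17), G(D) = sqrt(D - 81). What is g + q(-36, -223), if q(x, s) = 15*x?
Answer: -21436 + 8*I ≈ -21436.0 + 8.0*I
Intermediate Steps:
G(D) = sqrt(-81 + D)
g = -20896 + 8*I (g = -6 + (-20890 + sqrt(-81 + 17)) = -6 + (-20890 + sqrt(-64)) = -6 + (-20890 + 8*I) = -20896 + 8*I ≈ -20896.0 + 8.0*I)
g + q(-36, -223) = (-20896 + 8*I) + 15*(-36) = (-20896 + 8*I) - 540 = -21436 + 8*I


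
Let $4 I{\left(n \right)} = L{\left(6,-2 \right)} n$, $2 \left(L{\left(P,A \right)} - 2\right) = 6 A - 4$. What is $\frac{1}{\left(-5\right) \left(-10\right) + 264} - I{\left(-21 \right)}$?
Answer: $- \frac{4945}{157} \approx -31.497$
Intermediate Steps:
$L{\left(P,A \right)} = 3 A$ ($L{\left(P,A \right)} = 2 + \frac{6 A - 4}{2} = 2 + \frac{-4 + 6 A}{2} = 2 + \left(-2 + 3 A\right) = 3 A$)
$I{\left(n \right)} = - \frac{3 n}{2}$ ($I{\left(n \right)} = \frac{3 \left(-2\right) n}{4} = \frac{\left(-6\right) n}{4} = - \frac{3 n}{2}$)
$\frac{1}{\left(-5\right) \left(-10\right) + 264} - I{\left(-21 \right)} = \frac{1}{\left(-5\right) \left(-10\right) + 264} - \left(- \frac{3}{2}\right) \left(-21\right) = \frac{1}{50 + 264} - \frac{63}{2} = \frac{1}{314} - \frac{63}{2} = - \frac{4945}{157}$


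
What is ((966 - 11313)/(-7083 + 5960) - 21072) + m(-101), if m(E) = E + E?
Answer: -23880355/1123 ≈ -21265.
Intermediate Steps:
m(E) = 2*E
((966 - 11313)/(-7083 + 5960) - 21072) + m(-101) = ((966 - 11313)/(-7083 + 5960) - 21072) + 2*(-101) = (-10347/(-1123) - 21072) - 202 = (-10347*(-1/1123) - 21072) - 202 = (10347/1123 - 21072) - 202 = -23653509/1123 - 202 = -23880355/1123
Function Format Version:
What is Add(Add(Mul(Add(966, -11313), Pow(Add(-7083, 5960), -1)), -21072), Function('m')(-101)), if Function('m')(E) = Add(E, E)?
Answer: Rational(-23880355, 1123) ≈ -21265.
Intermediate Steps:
Function('m')(E) = Mul(2, E)
Add(Add(Mul(Add(966, -11313), Pow(Add(-7083, 5960), -1)), -21072), Function('m')(-101)) = Add(Add(Mul(Add(966, -11313), Pow(Add(-7083, 5960), -1)), -21072), Mul(2, -101)) = Add(Add(Mul(-10347, Pow(-1123, -1)), -21072), -202) = Add(Add(Mul(-10347, Rational(-1, 1123)), -21072), -202) = Add(Add(Rational(10347, 1123), -21072), -202) = Add(Rational(-23653509, 1123), -202) = Rational(-23880355, 1123)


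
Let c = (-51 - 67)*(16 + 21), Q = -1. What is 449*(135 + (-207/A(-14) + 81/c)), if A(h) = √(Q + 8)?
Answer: 264608721/4366 - 92943*√7/7 ≈ 25478.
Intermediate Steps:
c = -4366 (c = -118*37 = -4366)
A(h) = √7 (A(h) = √(-1 + 8) = √7)
449*(135 + (-207/A(-14) + 81/c)) = 449*(135 + (-207*√7/7 + 81/(-4366))) = 449*(135 + (-207*√7/7 + 81*(-1/4366))) = 449*(135 + (-207*√7/7 - 81/4366)) = 449*(135 + (-81/4366 - 207*√7/7)) = 449*(589329/4366 - 207*√7/7) = 264608721/4366 - 92943*√7/7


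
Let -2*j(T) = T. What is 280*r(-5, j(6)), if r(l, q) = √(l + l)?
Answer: 280*I*√10 ≈ 885.44*I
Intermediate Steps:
j(T) = -T/2
r(l, q) = √2*√l (r(l, q) = √(2*l) = √2*√l)
280*r(-5, j(6)) = 280*(√2*√(-5)) = 280*(√2*(I*√5)) = 280*(I*√10) = 280*I*√10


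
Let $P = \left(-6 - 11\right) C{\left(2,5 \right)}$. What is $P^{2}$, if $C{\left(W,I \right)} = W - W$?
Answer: $0$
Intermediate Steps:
$C{\left(W,I \right)} = 0$
$P = 0$ ($P = \left(-6 - 11\right) 0 = \left(-17\right) 0 = 0$)
$P^{2} = 0^{2} = 0$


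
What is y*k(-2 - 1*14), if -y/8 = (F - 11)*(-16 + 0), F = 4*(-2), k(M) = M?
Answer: 38912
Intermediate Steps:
F = -8
y = -2432 (y = -8*(-8 - 11)*(-16 + 0) = -(-152)*(-16) = -8*304 = -2432)
y*k(-2 - 1*14) = -2432*(-2 - 1*14) = -2432*(-2 - 14) = -2432*(-16) = 38912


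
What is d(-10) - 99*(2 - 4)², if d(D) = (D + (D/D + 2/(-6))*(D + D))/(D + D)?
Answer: -2369/6 ≈ -394.83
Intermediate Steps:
d(D) = 7/6 (d(D) = (D + (1 + 2*(-⅙))*(2*D))/((2*D)) = (D + (1 - ⅓)*(2*D))*(1/(2*D)) = (D + 2*(2*D)/3)*(1/(2*D)) = (D + 4*D/3)*(1/(2*D)) = (7*D/3)*(1/(2*D)) = 7/6)
d(-10) - 99*(2 - 4)² = 7/6 - 99*(2 - 4)² = 7/6 - 99*(-2)² = 7/6 - 99*4 = 7/6 - 396 = -2369/6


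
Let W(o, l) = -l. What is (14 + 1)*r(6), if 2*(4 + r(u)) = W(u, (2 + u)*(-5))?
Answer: 240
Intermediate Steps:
r(u) = 1 + 5*u/2 (r(u) = -4 + (-(2 + u)*(-5))/2 = -4 + (-(-10 - 5*u))/2 = -4 + (10 + 5*u)/2 = -4 + (5 + 5*u/2) = 1 + 5*u/2)
(14 + 1)*r(6) = (14 + 1)*(1 + (5/2)*6) = 15*(1 + 15) = 15*16 = 240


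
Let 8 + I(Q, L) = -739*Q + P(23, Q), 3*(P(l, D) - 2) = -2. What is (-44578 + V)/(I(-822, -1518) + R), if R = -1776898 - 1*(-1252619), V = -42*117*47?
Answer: -826608/249517 ≈ -3.3128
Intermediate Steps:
V = -230958 (V = -4914*47 = -230958)
P(l, D) = 4/3 (P(l, D) = 2 + (1/3)*(-2) = 2 - 2/3 = 4/3)
R = -524279 (R = -1776898 + 1252619 = -524279)
I(Q, L) = -20/3 - 739*Q (I(Q, L) = -8 + (-739*Q + 4/3) = -8 + (4/3 - 739*Q) = -20/3 - 739*Q)
(-44578 + V)/(I(-822, -1518) + R) = (-44578 - 230958)/((-20/3 - 739*(-822)) - 524279) = -275536/((-20/3 + 607458) - 524279) = -275536/(1822354/3 - 524279) = -275536/249517/3 = -275536*3/249517 = -826608/249517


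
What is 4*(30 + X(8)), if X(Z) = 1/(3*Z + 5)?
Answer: 3484/29 ≈ 120.14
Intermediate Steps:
X(Z) = 1/(5 + 3*Z)
4*(30 + X(8)) = 4*(30 + 1/(5 + 3*8)) = 4*(30 + 1/(5 + 24)) = 4*(30 + 1/29) = 4*(871/29) = 3484/29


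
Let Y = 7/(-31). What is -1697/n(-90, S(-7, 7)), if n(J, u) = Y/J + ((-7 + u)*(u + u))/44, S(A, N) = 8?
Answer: -52080930/11237 ≈ -4634.8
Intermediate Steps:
Y = -7/31 (Y = 7*(-1/31) = -7/31 ≈ -0.22581)
n(J, u) = -7/(31*J) + u*(-7 + u)/22 (n(J, u) = -7/(31*J) + ((-7 + u)*(u + u))/44 = -7/(31*J) + ((-7 + u)*(2*u))*(1/44) = -7/(31*J) + (2*u*(-7 + u))*(1/44) = -7/(31*J) + u*(-7 + u)/22)
-1697/n(-90, S(-7, 7)) = -1697*(-61380/(-154 + 31*(-90)*8*(-7 + 8))) = -1697*(-61380/(-154 + 31*(-90)*8*1)) = -1697*(-61380/(-154 - 22320)) = -1697/((1/682)*(-1/90)*(-22474)) = -1697/11237/30690 = -1697*30690/11237 = -52080930/11237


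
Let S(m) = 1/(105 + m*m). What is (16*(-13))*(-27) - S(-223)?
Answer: 279867743/49834 ≈ 5616.0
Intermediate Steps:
S(m) = 1/(105 + m²)
(16*(-13))*(-27) - S(-223) = (16*(-13))*(-27) - 1/(105 + (-223)²) = -208*(-27) - 1/(105 + 49729) = 5616 - 1/49834 = 279867743/49834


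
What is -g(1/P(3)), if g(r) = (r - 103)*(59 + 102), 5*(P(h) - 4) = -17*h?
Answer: 514878/31 ≈ 16609.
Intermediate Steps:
P(h) = 4 - 17*h/5 (P(h) = 4 + (-17*h)/5 = 4 - 17*h/5)
g(r) = -16583 + 161*r (g(r) = (-103 + r)*161 = -16583 + 161*r)
-g(1/P(3)) = -(-16583 + 161/(4 - 17/5*3)) = -(-16583 + 161/(4 - 51/5)) = -(-16583 + 161/(-31/5)) = -(-16583 + 161*(-5/31)) = -(-16583 - 805/31) = -1*(-514878/31) = 514878/31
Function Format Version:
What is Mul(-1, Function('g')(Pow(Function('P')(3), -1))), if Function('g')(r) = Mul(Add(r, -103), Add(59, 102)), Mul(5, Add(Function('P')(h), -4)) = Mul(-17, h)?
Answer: Rational(514878, 31) ≈ 16609.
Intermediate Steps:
Function('P')(h) = Add(4, Mul(Rational(-17, 5), h)) (Function('P')(h) = Add(4, Mul(Rational(1, 5), Mul(-17, h))) = Add(4, Mul(Rational(-17, 5), h)))
Function('g')(r) = Add(-16583, Mul(161, r)) (Function('g')(r) = Mul(Add(-103, r), 161) = Add(-16583, Mul(161, r)))
Mul(-1, Function('g')(Pow(Function('P')(3), -1))) = Mul(-1, Add(-16583, Mul(161, Pow(Add(4, Mul(Rational(-17, 5), 3)), -1)))) = Mul(-1, Add(-16583, Mul(161, Pow(Add(4, Rational(-51, 5)), -1)))) = Mul(-1, Add(-16583, Mul(161, Pow(Rational(-31, 5), -1)))) = Mul(-1, Add(-16583, Mul(161, Rational(-5, 31)))) = Mul(-1, Add(-16583, Rational(-805, 31))) = Mul(-1, Rational(-514878, 31)) = Rational(514878, 31)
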